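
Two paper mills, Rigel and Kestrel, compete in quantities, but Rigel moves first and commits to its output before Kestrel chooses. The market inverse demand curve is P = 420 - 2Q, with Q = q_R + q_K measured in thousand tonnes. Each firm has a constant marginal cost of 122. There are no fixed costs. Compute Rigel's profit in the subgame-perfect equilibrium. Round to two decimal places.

5550.25

The follower Kestrel best-responds to any q_R: π_K = (420 - 2Q)q_K - 122q_K.
∂π_K/∂q_K = 298 - 2q_R - 4q_K = 0 gives the reaction function q_K = (298 - 2q_R)/4.
The leader anticipates this reaction. Substituting into P = 420 - 2Q gives P = 271 - q_R, so π_R = (271 - q_R)q_R - 122q_R.
Leader FOC: 149 - 2q_R = 0, so q_R = 149/2.
Then q_K = (298 - 2·(149/2))/4 = 149/4.
Price P = 420 - 2·(447/4) = 393/2.
Rigel's profit: (393/2 - 122)·(149/2) = 5550.2500.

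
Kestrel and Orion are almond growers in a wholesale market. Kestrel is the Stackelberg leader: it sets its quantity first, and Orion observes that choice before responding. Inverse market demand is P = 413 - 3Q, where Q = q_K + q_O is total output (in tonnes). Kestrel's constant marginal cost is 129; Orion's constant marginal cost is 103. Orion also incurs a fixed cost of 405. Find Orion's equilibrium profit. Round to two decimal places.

2325.08

Solve by backward induction. Given q_K, the follower Orion maximises π_O = (413 - 3q_K - 3q_O)q_O - 103q_O.
Setting the follower's marginal profit to zero, 310 - 3q_K - 6q_O = 0, i.e. q_O = (310 - 3q_K)/6.
The leader anticipates this reaction. Substituting into P = 413 - 3Q gives P = 258 - (3/2)q_K, so π_K = (258 - (3/2)q_K)q_K - 129q_K.
Leader FOC: 129 - 3q_K = 0, so q_K = 43.
Then q_O = (310 - 3·43)/6 = 181/6.
Price P = 413 - 3·(439/6) = 387/2.
Orion's profit: (387/2 - 103)·(181/6) - 405 = 2325.0833.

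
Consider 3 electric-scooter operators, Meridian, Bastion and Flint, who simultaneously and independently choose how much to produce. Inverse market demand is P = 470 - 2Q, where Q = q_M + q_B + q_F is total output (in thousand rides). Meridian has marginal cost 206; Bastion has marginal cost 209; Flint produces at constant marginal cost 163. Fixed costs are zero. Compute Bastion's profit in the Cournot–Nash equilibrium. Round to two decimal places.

1404.50

Meridian's profit: π_M = (470 - 2Q)q_M - (206q_M). Setting ∂π_M/∂q_M = 0: 264 - 4q_M - 2(q_B + q_F) = 0.
Bastion's first-order condition: 261 - 4q_B - 2(q_M + q_F) = 0.
Flint's first-order condition: 307 - 4q_F - 2(q_M + q_B) = 0.
Adding the 3 first-order conditions: 832 − 8Q = 0, so Q = 104.
Back-substituting: q_M = (264 − 208)/2 = 28, q_B = (261 − 208)/2 = 53/2, q_F = (307 − 208)/2 = 99/2.
Price P = 470 - 2·104 = 262.
Bastion's profit: (262 - 209)·(53/2) = 1404.5000.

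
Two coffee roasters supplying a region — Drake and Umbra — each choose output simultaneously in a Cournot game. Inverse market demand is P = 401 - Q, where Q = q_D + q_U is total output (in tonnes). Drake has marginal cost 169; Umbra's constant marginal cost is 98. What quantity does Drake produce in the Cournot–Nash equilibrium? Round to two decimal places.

53.67

Drake's profit: π_D = (401 - Q)q_D - (169q_D). Setting ∂π_D/∂q_D = 0: 232 - 2q_D - (q_U) = 0.
Umbra's first-order condition: 303 - 2q_U - (q_D) = 0.
Best responses: q_D = (232 - q_U)/2, q_U = (303 - q_D)/2.
Substituting one into the other gives q_D = 161/3 and q_U = 374/3.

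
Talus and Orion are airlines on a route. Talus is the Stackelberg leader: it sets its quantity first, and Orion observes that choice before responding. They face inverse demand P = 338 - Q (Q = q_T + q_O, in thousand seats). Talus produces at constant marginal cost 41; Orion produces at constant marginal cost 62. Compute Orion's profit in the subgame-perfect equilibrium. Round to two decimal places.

3422.25

Solve by backward induction. Given q_T, the follower Orion maximises π_O = (338 - q_T - q_O)q_O - 62q_O.
Setting the follower's marginal profit to zero, 276 - q_T - 2q_O = 0, i.e. q_O = (276 - q_T)/2.
Talus substitutes q_O(q_T) into its own profit: π_T = q_T(338 - q_T - (276 - q_T)/2) - 41q_T = (200 - (1/2)q_T)q_T - 41q_T.
Maximising: ∂π_T/∂q_T = 159 - q_T = 0, giving q_T = 159.
Then q_O = (276 - 159)/2 = 117/2.
Price P = 338 - 435/2 = 241/2.
Orion's profit: (241/2 - 62)·(117/2) = 3422.2500.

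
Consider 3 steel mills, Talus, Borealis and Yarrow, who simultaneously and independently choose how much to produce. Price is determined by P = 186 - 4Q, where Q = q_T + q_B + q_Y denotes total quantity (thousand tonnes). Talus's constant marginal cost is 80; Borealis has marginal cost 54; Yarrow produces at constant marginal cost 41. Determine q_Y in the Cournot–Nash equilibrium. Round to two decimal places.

12.31

Talus's profit: π_T = (186 - 4Q)q_T - (80q_T). Setting ∂π_T/∂q_T = 0: 106 - 8q_T - 4(q_B + q_Y) = 0.
Borealis's first-order condition: 132 - 8q_B - 4(q_T + q_Y) = 0.
Yarrow's profit: π_Y = (186 - 4Q)q_Y - (41q_Y). Setting ∂π_Y/∂q_Y = 0: 145 - 8q_Y - 4(q_T + q_B) = 0.
Summing all 3 equations gives 383 − 16Q = 0, hence Q = 383/16.
Back-substituting: q_T = (106 − 383/4)/4 = 41/16, q_B = (132 − 383/4)/4 = 145/16, q_Y = (145 − 383/4)/4 = 197/16.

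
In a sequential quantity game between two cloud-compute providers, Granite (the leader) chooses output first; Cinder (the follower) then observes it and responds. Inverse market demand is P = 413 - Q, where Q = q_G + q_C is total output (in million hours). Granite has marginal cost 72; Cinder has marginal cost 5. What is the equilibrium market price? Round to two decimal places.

140.50

Solve by backward induction. Given q_G, the follower Cinder maximises π_C = (413 - q_G - q_C)q_C - 5q_C.
Follower FOC: 408 - q_G - 2q_C = 0, so q_C(q_G) = (408 - q_G)/2.
The leader anticipates this reaction. Substituting into P = 413 - Q gives P = 209 - (1/2)q_G, so π_G = (209 - (1/2)q_G)q_G - 72q_G.
Leader FOC: 137 - q_G = 0, so q_G = 137.
Then q_C = (408 - 137)/2 = 271/2.
Total output Q = 545/2, so price P = 413 - 545/2 = 281/2.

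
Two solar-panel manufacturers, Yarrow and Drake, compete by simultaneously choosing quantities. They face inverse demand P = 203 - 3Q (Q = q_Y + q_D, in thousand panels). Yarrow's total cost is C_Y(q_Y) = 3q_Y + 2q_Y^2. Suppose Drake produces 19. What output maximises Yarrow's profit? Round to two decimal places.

14.30

With the rival's output fixed at 19, Yarrow's profit is π_Y = (203 - 3·19 - 3q_Y)q_Y - (3q_Y + 2q_Y²) = (146 - 3q_Y)q_Y - (3q_Y + 2q_Y²).
∂π_Y/∂q_Y = 143 - 10q_Y = 0, so q_Y = 143/10.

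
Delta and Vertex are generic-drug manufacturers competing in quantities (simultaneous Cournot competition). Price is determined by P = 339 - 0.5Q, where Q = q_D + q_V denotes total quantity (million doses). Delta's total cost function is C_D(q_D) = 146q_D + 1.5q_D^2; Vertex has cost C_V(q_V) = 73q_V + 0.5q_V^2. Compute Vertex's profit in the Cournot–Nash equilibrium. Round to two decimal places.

15584.70

Delta's profit: π_D = (339 - 0.5Q)q_D - (146q_D + (3/2)q_D²). Setting ∂π_D/∂q_D = 0: 193 - 4q_D - (1/2)(q_V) = 0.
Vertex's profit: π_V = (339 - 0.5Q)q_V - (73q_V + (1/2)q_V²). Setting ∂π_V/∂q_V = 0: 266 - 2q_V - (1/2)(q_D) = 0.
Rearranging gives the reaction functions q_D = (193 - (1/2)q_V)/4 and q_V = (266 - (1/2)q_D)/2.
Solving the pair: q_D = 1012/31, q_V = 124.8387.
Price P = 339 - (1/2)·157.4839 = 260.2581.
Vertex's profit: 260.2581·124.8387 - 73·124.8387 - (1/2)·124.8387² = 15584.7034.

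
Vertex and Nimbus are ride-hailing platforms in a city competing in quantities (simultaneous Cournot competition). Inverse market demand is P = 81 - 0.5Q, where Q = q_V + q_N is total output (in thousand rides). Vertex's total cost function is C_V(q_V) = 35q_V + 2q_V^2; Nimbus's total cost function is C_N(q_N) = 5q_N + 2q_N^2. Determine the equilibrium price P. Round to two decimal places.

69.91

Vertex's profit: π_V = (81 - 0.5Q)q_V - (35q_V + 2q_V²). Setting ∂π_V/∂q_V = 0: 46 - 5q_V - (1/2)(q_N) = 0.
Nimbus's profit: π_N = (81 - 0.5Q)q_N - (5q_N + 2q_N²). Setting ∂π_N/∂q_N = 0: 76 - 5q_N - (1/2)(q_V) = 0.
Rearranging gives the reaction functions q_V = (46 - (1/2)q_N)/5 and q_N = (76 - (1/2)q_V)/5.
Substituting one into the other gives q_V = 256/33 and q_N = 476/33.
Total output Q = 244/11, so price P = 81 - (1/2)·(244/11) = 769/11.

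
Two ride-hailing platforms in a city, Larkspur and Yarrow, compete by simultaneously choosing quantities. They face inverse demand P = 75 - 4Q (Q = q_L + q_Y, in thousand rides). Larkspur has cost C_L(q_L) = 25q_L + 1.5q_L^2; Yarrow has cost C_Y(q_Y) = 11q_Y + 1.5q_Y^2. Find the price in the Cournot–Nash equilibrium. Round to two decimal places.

Larkspur's profit: π_L = (75 - 4Q)q_L - (25q_L + (3/2)q_L²). Setting ∂π_L/∂q_L = 0: 50 - 11q_L - 4(q_Y) = 0.
Yarrow's profit: π_Y = (75 - 4Q)q_Y - (11q_Y + (3/2)q_Y²). Setting ∂π_Y/∂q_Y = 0: 64 - 11q_Y - 4(q_L) = 0.
Best responses: q_L = (50 - 4q_Y)/11, q_Y = (64 - 4q_L)/11.
Substituting one into the other gives q_L = 14/5 and q_Y = 24/5.
Total output Q = 38/5, so price P = 75 - 4·(38/5) = 223/5.

44.60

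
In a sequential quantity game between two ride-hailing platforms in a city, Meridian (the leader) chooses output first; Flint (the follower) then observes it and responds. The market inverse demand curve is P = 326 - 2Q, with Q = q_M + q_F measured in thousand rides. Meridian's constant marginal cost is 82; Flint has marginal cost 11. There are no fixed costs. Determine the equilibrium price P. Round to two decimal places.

The follower Flint best-responds to any q_M: π_F = (326 - 2Q)q_F - 11q_F.
∂π_F/∂q_F = 315 - 2q_M - 4q_F = 0 gives the reaction function q_F = (315 - 2q_M)/4.
The leader anticipates this reaction. Substituting into P = 326 - 2Q gives P = 337/2 - q_M, so π_M = (337/2 - q_M)q_M - 82q_M.
The leader's first-order condition 173/2 - 2q_M = 0 yields q_M = 173/4.
Then q_F = (315 - 2·(173/4))/4 = 457/8.
Total output Q = 803/8, so price P = 326 - 2·(803/8) = 501/4.

125.25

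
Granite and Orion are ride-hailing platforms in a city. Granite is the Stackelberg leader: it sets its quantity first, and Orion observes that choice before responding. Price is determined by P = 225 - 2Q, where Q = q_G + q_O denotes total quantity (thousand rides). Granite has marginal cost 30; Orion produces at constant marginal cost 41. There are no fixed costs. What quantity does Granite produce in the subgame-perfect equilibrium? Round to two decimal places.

51.50

Solve by backward induction. Given q_G, the follower Orion maximises π_O = (225 - 2q_G - 2q_O)q_O - 41q_O.
∂π_O/∂q_O = 184 - 2q_G - 4q_O = 0 gives the reaction function q_O = (184 - 2q_G)/4.
The leader anticipates this reaction. Substituting into P = 225 - 2Q gives P = 133 - q_G, so π_G = (133 - q_G)q_G - 30q_G.
Leader FOC: 103 - 2q_G = 0, so q_G = 103/2.
Then q_O = (184 - 2·(103/2))/4 = 81/4.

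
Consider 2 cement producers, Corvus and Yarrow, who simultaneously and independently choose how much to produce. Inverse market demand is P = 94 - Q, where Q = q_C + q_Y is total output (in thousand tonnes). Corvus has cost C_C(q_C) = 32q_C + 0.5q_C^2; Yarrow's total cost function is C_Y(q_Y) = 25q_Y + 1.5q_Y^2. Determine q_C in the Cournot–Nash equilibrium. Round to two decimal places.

Corvus's profit: π_C = (94 - Q)q_C - (32q_C + (1/2)q_C²). Setting ∂π_C/∂q_C = 0: 62 - 3q_C - (q_Y) = 0.
Yarrow's profit: π_Y = (94 - Q)q_Y - (25q_Y + (3/2)q_Y²). Setting ∂π_Y/∂q_Y = 0: 69 - 5q_Y - (q_C) = 0.
Best responses: q_C = (62 - q_Y)/3, q_Y = (69 - q_C)/5.
Substituting one into the other gives q_C = 241/14 and q_Y = 145/14.

17.21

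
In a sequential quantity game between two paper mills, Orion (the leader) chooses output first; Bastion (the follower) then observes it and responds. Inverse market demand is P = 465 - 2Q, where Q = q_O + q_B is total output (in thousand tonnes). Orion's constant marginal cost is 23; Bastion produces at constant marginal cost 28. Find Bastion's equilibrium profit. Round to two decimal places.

Solve by backward induction. Given q_O, the follower Bastion maximises π_B = (465 - 2q_O - 2q_B)q_B - 28q_B.
∂π_B/∂q_B = 437 - 2q_O - 4q_B = 0 gives the reaction function q_B = (437 - 2q_O)/4.
The leader anticipates this reaction. Substituting into P = 465 - 2Q gives P = 493/2 - q_O, so π_O = (493/2 - q_O)q_O - 23q_O.
Leader FOC: 447/2 - 2q_O = 0, so q_O = 447/4.
Then q_B = (437 - 2·(447/4))/4 = 427/8.
Price P = 465 - 2·(1321/8) = 539/4.
Bastion's profit: (539/4 - 28)·(427/8) = 5697.7813.

5697.78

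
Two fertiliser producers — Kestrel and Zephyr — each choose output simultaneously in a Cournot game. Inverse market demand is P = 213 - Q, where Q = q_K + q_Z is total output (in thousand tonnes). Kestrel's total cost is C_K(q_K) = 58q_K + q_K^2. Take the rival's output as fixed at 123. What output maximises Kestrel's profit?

With the rival's output fixed at 123, Kestrel's profit is π_K = (213 - 123 - q_K)q_K - (58q_K + q_K²) = (90 - q_K)q_K - (58q_K + q_K²).
∂π_K/∂q_K = 32 - 4q_K = 0, so q_K = 8.

8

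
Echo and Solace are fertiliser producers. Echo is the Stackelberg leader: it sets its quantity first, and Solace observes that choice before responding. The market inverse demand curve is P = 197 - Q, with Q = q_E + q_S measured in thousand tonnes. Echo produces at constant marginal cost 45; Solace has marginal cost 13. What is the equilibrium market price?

The follower Solace best-responds to any q_E: π_S = (197 - Q)q_S - 13q_S.
Setting the follower's marginal profit to zero, 184 - q_E - 2q_S = 0, i.e. q_S = (184 - q_E)/2.
Echo substitutes q_S(q_E) into its own profit: π_E = q_E(197 - q_E - (184 - q_E)/2) - 45q_E = (105 - (1/2)q_E)q_E - 45q_E.
Leader FOC: 60 - q_E = 0, so q_E = 60.
Then q_S = (184 - 60)/2 = 62.
Total output Q = 122, so price P = 197 - 122 = 75.

75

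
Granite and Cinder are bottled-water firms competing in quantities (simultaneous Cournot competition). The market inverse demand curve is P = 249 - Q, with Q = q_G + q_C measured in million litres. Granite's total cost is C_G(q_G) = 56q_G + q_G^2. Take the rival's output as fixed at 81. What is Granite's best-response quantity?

28

With the rival's output fixed at 81, Granite's profit is π_G = (249 - 81 - q_G)q_G - (56q_G + q_G²) = (168 - q_G)q_G - (56q_G + q_G²).
∂π_G/∂q_G = 112 - 4q_G = 0, so q_G = 28.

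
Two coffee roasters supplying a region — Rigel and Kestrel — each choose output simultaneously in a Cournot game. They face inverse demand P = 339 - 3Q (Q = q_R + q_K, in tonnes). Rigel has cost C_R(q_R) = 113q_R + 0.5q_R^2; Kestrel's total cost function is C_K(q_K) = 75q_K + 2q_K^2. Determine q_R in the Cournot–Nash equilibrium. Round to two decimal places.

Rigel's profit: π_R = (339 - 3Q)q_R - (113q_R + (1/2)q_R²). Setting ∂π_R/∂q_R = 0: 226 - 7q_R - 3(q_K) = 0.
Kestrel's first-order condition: 264 - 10q_K - 3(q_R) = 0.
So q_R = (226 - 3q_K)/7 and q_K = (264 - 3q_R)/10.
Solving the pair: q_R = 1468/61, q_K = 1170/61.

24.07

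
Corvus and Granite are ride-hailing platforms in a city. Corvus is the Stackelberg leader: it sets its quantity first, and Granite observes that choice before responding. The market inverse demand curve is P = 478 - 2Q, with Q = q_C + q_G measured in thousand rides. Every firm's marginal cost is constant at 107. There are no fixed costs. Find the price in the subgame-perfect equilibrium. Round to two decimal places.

199.75

The follower Granite best-responds to any q_C: π_G = (478 - 2Q)q_G - 107q_G.
Setting the follower's marginal profit to zero, 371 - 2q_C - 4q_G = 0, i.e. q_G = (371 - 2q_C)/4.
Corvus substitutes q_G(q_C) into its own profit: π_C = q_C(478 - 2q_C - (371 - 2q_C)/2) - 107q_C = (585/2 - q_C)q_C - 107q_C.
Maximising: ∂π_C/∂q_C = 371/2 - 2q_C = 0, giving q_C = 371/4.
Then q_G = (371 - 2·(371/4))/4 = 371/8.
Total output Q = 1113/8, so price P = 478 - 2·(1113/8) = 799/4.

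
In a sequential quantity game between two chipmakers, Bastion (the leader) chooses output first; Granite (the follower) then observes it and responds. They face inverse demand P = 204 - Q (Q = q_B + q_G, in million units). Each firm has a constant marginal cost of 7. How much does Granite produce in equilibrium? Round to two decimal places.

Solve by backward induction. Given q_B, the follower Granite maximises π_G = (204 - q_B - q_G)q_G - 7q_G.
Follower FOC: 197 - q_B - 2q_G = 0, so q_G(q_B) = (197 - q_B)/2.
The leader anticipates this reaction. Substituting into P = 204 - Q gives P = 211/2 - (1/2)q_B, so π_B = (211/2 - (1/2)q_B)q_B - 7q_B.
Leader FOC: 197/2 - q_B = 0, so q_B = 197/2.
Then q_G = (197 - 197/2)/2 = 197/4.

49.25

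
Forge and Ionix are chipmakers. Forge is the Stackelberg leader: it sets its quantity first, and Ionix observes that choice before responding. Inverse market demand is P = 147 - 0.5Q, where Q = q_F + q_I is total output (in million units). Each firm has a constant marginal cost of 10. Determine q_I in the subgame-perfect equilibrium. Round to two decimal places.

The follower Ionix best-responds to any q_F: π_I = (147 - 0.5Q)q_I - 10q_I.
Follower FOC: 137 - (1/2)q_F - q_I = 0, so q_I(q_F) = (137 - (1/2)q_F).
Forge substitutes q_I(q_F) into its own profit: π_F = q_F(147 - (1/2)q_F - (137 - (1/2)q_F)/2) - 10q_F = (157/2 - (1/4)q_F)q_F - 10q_F.
Leader FOC: 137/2 - (1/2)q_F = 0, so q_F = 137.
Then q_I = (137 - (1/2)·137) = 137/2.

68.50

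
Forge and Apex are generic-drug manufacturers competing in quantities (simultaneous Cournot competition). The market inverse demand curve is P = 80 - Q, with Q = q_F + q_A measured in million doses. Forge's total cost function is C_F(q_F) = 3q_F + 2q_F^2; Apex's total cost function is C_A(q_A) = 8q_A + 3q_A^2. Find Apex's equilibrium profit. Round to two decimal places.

Forge's profit: π_F = (80 - Q)q_F - (3q_F + 2q_F²). Setting ∂π_F/∂q_F = 0: 77 - 6q_F - (q_A) = 0.
Apex's first-order condition: 72 - 8q_A - (q_F) = 0.
Best responses: q_F = (77 - q_A)/6, q_A = (72 - q_F)/8.
Substituting one into the other gives q_F = 544/47 and q_A = 355/47.
Price P = 80 - 899/47 = 60.8723.
Apex's profit: 60.8723·(355/47) - 8·(355/47) - 3(355/47)² = 228.2028.

228.20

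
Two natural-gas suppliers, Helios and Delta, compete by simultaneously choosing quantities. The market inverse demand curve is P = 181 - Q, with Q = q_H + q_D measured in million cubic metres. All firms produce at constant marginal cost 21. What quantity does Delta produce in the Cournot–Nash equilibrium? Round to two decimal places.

53.33

A representative firm's profit is π_i = q_i(181 - Q) - 21q_i.
First-order condition (treating rivals' output as given): 160 - 2q_i - q_j = 0.
With identical firms every q_j equals q_i, so q_j = q_i and 160 = 3q_i, giving q_i = 160/3.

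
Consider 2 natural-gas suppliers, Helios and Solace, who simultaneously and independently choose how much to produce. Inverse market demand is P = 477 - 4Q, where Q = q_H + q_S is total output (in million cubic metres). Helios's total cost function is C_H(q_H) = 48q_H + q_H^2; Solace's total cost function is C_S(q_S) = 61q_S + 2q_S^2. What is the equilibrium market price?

249

Helios's profit: π_H = (477 - 4Q)q_H - (48q_H + q_H²). Setting ∂π_H/∂q_H = 0: 429 - 10q_H - 4(q_S) = 0.
Solace's first-order condition: 416 - 12q_S - 4(q_H) = 0.
Rearranging gives the reaction functions q_H = (429 - 4q_S)/10 and q_S = (416 - 4q_H)/12.
Substituting one into the other gives q_H = 67/2 and q_S = 47/2.
Total output Q = 57, so price P = 477 - 4·57 = 249.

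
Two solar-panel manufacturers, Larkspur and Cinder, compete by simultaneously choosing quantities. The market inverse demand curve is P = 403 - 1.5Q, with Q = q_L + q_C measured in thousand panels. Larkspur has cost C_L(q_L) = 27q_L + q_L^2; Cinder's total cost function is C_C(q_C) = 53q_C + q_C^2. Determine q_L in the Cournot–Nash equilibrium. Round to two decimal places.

59.56

Larkspur's profit: π_L = (403 - 1.5Q)q_L - (27q_L + q_L²). Setting ∂π_L/∂q_L = 0: 376 - 5q_L - (3/2)(q_C) = 0.
Cinder's profit: π_C = (403 - 1.5Q)q_C - (53q_C + q_C²). Setting ∂π_C/∂q_C = 0: 350 - 5q_C - (3/2)(q_L) = 0.
Best responses: q_L = (376 - (3/2)q_C)/5, q_C = (350 - (3/2)q_L)/5.
Substituting one into the other gives q_L = 59.5604 and q_C = 52.1319.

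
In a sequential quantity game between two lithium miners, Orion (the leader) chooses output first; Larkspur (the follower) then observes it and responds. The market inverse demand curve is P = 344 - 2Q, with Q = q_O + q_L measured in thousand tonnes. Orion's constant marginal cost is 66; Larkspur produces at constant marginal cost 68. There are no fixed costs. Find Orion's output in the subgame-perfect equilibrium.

Solve by backward induction. Given q_O, the follower Larkspur maximises π_L = (344 - 2q_O - 2q_L)q_L - 68q_L.
Setting the follower's marginal profit to zero, 276 - 2q_O - 4q_L = 0, i.e. q_L = (276 - 2q_O)/4.
Orion substitutes q_L(q_O) into its own profit: π_O = q_O(344 - 2q_O - (276 - 2q_O)/2) - 66q_O = (206 - q_O)q_O - 66q_O.
Maximising: ∂π_O/∂q_O = 140 - 2q_O = 0, giving q_O = 70.
Then q_L = (276 - 2·70)/4 = 34.

70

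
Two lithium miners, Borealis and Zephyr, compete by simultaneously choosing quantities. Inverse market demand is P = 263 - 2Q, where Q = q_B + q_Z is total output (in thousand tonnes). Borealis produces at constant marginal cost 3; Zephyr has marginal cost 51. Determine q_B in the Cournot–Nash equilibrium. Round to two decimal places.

Borealis's profit: π_B = (263 - 2Q)q_B - (3q_B). Setting ∂π_B/∂q_B = 0: 260 - 4q_B - 2(q_Z) = 0.
Zephyr's profit: π_Z = (263 - 2Q)q_Z - (51q_Z). Setting ∂π_Z/∂q_Z = 0: 212 - 4q_Z - 2(q_B) = 0.
So q_B = (260 - 2q_Z)/4 and q_Z = (212 - 2q_B)/4.
Solving the pair: q_B = 154/3, q_Z = 82/3.

51.33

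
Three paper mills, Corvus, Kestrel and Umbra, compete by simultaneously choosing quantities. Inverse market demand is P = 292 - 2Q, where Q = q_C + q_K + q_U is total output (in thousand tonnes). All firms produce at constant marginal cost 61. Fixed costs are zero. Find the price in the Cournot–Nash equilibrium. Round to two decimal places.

A representative firm's profit is π_i = q_i(292 - 2Q) - 61q_i.
First-order condition (treating rivals' output as given): 231 - 4q_i - 2·Σ_{j≠i} q_j = 0.
With identical firms every q_j equals q_i, so Σ_{j≠i} q_j = 2q_i and 231 = 8q_i, giving q_i = 231/8.
Total output Q = 693/8, so price P = 292 - 2·(693/8) = 475/4.

118.75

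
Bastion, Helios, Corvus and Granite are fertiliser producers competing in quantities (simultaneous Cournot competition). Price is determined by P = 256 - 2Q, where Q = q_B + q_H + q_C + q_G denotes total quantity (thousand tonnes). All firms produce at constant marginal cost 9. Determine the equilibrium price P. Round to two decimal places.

Each firm earns π_i = (256 - 2Q)q_i - 9q_i.
Setting ∂π_i/∂q_i = 0 with rivals' quantities fixed: 247 - 4q_i - 2·Σ_{j≠i} q_j = 0.
By symmetry each firm produces the same amount; substituting Σ_{j≠i} q_j = 3q_i yields q_i = 247/10.
Total output Q = 494/5, so price P = 256 - 2·(494/5) = 292/5.

58.40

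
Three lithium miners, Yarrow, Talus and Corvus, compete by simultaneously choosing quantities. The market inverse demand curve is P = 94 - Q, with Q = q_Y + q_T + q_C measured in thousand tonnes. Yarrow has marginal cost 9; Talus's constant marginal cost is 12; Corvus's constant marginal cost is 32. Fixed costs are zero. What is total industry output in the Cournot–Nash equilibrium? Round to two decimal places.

57.25

Yarrow's profit: π_Y = (94 - Q)q_Y - (9q_Y). Setting ∂π_Y/∂q_Y = 0: 85 - 2q_Y - (q_T + q_C) = 0.
Talus's first-order condition: 82 - 2q_T - (q_Y + q_C) = 0.
Corvus's first-order condition: 62 - 2q_C - (q_Y + q_T) = 0.
Adding the 3 first-order conditions: 229 − 4Q = 0, so Q = 229/4.
Back-substituting: q_Y = (85 − 229/4) = 111/4, q_T = (82 − 229/4) = 99/4, q_C = (62 − 229/4) = 19/4.
Total output Q = 111/4 + 99/4 + 19/4 = 229/4.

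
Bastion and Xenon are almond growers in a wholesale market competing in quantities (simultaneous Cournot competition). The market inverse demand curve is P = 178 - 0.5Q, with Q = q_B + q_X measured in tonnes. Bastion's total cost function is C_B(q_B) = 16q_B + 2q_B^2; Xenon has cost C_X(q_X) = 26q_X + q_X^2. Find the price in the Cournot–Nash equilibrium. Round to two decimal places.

141.08

Bastion's profit: π_B = (178 - 0.5Q)q_B - (16q_B + 2q_B²). Setting ∂π_B/∂q_B = 0: 162 - 5q_B - (1/2)(q_X) = 0.
Xenon's first-order condition: 152 - 3q_X - (1/2)(q_B) = 0.
Rearranging gives the reaction functions q_B = (162 - (1/2)q_X)/5 and q_X = (152 - (1/2)q_B)/3.
Solving the pair: q_B = 1640/59, q_X = 46.0339.
Total output Q = 73.8305, so price P = 178 - (1/2)·73.8305 = 141.0847.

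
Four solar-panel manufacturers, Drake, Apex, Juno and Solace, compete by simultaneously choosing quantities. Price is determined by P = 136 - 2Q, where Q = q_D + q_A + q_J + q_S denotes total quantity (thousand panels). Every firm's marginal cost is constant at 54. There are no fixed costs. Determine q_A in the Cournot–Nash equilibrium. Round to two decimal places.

8.20

A representative firm's profit is π_i = q_i(136 - 2Q) - 54q_i.
First-order condition (treating rivals' output as given): 82 - 4q_i - 2·Σ_{j≠i} q_j = 0.
With identical firms every q_j equals q_i, so Σ_{j≠i} q_j = 3q_i and 82 = 10q_i, giving q_i = 41/5.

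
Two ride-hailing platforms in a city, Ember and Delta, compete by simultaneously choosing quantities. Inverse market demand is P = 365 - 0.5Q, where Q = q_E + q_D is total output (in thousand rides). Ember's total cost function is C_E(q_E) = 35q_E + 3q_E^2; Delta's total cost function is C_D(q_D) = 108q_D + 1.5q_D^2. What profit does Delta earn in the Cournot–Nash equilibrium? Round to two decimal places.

Ember's profit: π_E = (365 - 0.5Q)q_E - (35q_E + 3q_E²). Setting ∂π_E/∂q_E = 0: 330 - 7q_E - (1/2)(q_D) = 0.
Delta's profit: π_D = (365 - 0.5Q)q_D - (108q_D + (3/2)q_D²). Setting ∂π_D/∂q_D = 0: 257 - 4q_D - (1/2)(q_E) = 0.
Best responses: q_E = (330 - (1/2)q_D)/7, q_D = (257 - (1/2)q_E)/4.
Substituting one into the other gives q_E = 42.9369 and q_D = 58.8829.
Price P = 365 - (1/2)·101.8198 = 314.0901.
Delta's profit: 314.0901·58.8829 - 108·58.8829 - (3/2)·58.8829² = 6934.3878.

6934.39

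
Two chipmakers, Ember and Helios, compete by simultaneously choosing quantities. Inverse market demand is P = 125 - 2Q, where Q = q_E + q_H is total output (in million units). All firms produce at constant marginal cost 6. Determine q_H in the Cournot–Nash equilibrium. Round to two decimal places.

A representative firm's profit is π_i = q_i(125 - 2Q) - 6q_i.
Setting ∂π_i/∂q_i = 0 with rivals' quantities fixed: 119 - 4q_i - 2q_j = 0.
With identical firms every q_j equals q_i, so q_j = q_i and 119 = 6q_i, giving q_i = 119/6.

19.83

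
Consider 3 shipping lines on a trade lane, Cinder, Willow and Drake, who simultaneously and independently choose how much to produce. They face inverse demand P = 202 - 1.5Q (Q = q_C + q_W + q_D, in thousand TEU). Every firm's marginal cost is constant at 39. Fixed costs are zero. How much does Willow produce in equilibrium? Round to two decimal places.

27.17

Each firm earns π_i = (202 - 1.5Q)q_i - 39q_i.
Setting ∂π_i/∂q_i = 0 with rivals' quantities fixed: 163 - 3q_i - (3/2)·Σ_{j≠i} q_j = 0.
By symmetry each firm produces the same amount; substituting Σ_{j≠i} q_j = 2q_i yields q_i = 163/6.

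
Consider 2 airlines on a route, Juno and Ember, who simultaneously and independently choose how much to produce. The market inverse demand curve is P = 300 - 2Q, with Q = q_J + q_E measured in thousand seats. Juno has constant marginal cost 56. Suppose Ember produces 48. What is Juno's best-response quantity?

37

With the rival's output fixed at 48, Juno's profit is π_J = (300 - 2·48 - 2q_J)q_J - (56q_J) = (204 - 2q_J)q_J - (56q_J).
∂π_J/∂q_J = 148 - 4q_J = 0, so q_J = 37.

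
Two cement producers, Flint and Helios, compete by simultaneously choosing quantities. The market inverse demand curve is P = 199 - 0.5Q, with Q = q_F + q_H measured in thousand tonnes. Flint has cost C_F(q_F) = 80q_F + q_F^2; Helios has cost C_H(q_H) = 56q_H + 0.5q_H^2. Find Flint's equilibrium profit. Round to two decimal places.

Flint's profit: π_F = (199 - 0.5Q)q_F - (80q_F + q_F²). Setting ∂π_F/∂q_F = 0: 119 - 3q_F - (1/2)(q_H) = 0.
Helios's profit: π_H = (199 - 0.5Q)q_H - (56q_H + (1/2)q_H²). Setting ∂π_H/∂q_H = 0: 143 - 2q_H - (1/2)(q_F) = 0.
Best responses: q_F = (119 - (1/2)q_H)/3, q_H = (143 - (1/2)q_F)/2.
Substituting one into the other gives q_F = 666/23 and q_H = 1478/23.
Price P = 199 - (1/2)·93.2174 = 152.3913.
Flint's profit: 152.3913·(666/23) - 80·(666/23) - (666/23)² = 1257.7202.

1257.72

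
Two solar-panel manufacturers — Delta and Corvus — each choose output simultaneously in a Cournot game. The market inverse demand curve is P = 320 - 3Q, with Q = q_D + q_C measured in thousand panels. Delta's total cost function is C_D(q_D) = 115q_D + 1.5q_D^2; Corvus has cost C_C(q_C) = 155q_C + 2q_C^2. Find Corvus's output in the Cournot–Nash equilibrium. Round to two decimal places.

Delta's profit: π_D = (320 - 3Q)q_D - (115q_D + (3/2)q_D²). Setting ∂π_D/∂q_D = 0: 205 - 9q_D - 3(q_C) = 0.
Corvus's profit: π_C = (320 - 3Q)q_C - (155q_C + 2q_C²). Setting ∂π_C/∂q_C = 0: 165 - 10q_C - 3(q_D) = 0.
So q_D = (205 - 3q_C)/9 and q_C = (165 - 3q_D)/10.
Solving the pair: q_D = 1555/81, q_C = 290/27.

10.74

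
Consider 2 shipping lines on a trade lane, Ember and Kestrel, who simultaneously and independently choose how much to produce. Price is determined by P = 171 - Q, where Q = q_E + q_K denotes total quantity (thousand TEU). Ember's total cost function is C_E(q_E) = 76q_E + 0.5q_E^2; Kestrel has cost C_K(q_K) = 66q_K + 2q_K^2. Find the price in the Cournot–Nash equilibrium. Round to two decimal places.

130.71

Ember's profit: π_E = (171 - Q)q_E - (76q_E + (1/2)q_E²). Setting ∂π_E/∂q_E = 0: 95 - 3q_E - (q_K) = 0.
Kestrel's first-order condition: 105 - 6q_K - (q_E) = 0.
So q_E = (95 - q_K)/3 and q_K = (105 - q_E)/6.
Solving the pair: q_E = 465/17, q_K = 220/17.
Total output Q = 685/17, so price P = 171 - 685/17 = 130.7059.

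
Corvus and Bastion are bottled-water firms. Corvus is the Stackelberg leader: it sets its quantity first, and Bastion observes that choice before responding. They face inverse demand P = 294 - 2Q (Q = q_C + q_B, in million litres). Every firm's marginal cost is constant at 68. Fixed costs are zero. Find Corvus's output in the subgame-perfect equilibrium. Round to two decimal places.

The follower Bastion best-responds to any q_C: π_B = (294 - 2Q)q_B - 68q_B.
Setting the follower's marginal profit to zero, 226 - 2q_C - 4q_B = 0, i.e. q_B = (226 - 2q_C)/4.
The leader anticipates this reaction. Substituting into P = 294 - 2Q gives P = 181 - q_C, so π_C = (181 - q_C)q_C - 68q_C.
The leader's first-order condition 113 - 2q_C = 0 yields q_C = 113/2.
Then q_B = (226 - 2·(113/2))/4 = 113/4.

56.50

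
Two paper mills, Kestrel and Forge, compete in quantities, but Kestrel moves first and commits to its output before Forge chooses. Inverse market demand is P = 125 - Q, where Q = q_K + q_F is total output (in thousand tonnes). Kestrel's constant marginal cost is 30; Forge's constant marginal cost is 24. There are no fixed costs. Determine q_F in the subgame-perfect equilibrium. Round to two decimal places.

28.25

The follower Forge best-responds to any q_K: π_F = (125 - Q)q_F - 24q_F.
Follower FOC: 101 - q_K - 2q_F = 0, so q_F(q_K) = (101 - q_K)/2.
The leader anticipates this reaction. Substituting into P = 125 - Q gives P = 149/2 - (1/2)q_K, so π_K = (149/2 - (1/2)q_K)q_K - 30q_K.
Maximising: ∂π_K/∂q_K = 89/2 - q_K = 0, giving q_K = 89/2.
Then q_F = (101 - 89/2)/2 = 113/4.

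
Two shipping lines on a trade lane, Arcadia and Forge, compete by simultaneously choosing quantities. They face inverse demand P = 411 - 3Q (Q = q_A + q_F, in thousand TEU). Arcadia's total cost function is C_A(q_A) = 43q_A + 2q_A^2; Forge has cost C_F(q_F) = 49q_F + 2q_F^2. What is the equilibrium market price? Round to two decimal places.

Arcadia's profit: π_A = (411 - 3Q)q_A - (43q_A + 2q_A²). Setting ∂π_A/∂q_A = 0: 368 - 10q_A - 3(q_F) = 0.
Forge's first-order condition: 362 - 10q_F - 3(q_A) = 0.
Best responses: q_A = (368 - 3q_F)/10, q_F = (362 - 3q_A)/10.
Substituting one into the other gives q_A = 28.5055 and q_F = 27.6484.
Total output Q = 730/13, so price P = 411 - 3·(730/13) = 242.5385.

242.54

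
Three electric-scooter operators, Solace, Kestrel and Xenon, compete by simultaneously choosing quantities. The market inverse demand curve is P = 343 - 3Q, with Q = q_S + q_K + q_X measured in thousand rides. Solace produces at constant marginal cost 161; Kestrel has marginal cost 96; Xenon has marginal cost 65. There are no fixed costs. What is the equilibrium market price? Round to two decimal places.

Solace's profit: π_S = (343 - 3Q)q_S - (161q_S). Setting ∂π_S/∂q_S = 0: 182 - 6q_S - 3(q_K + q_X) = 0.
Kestrel's profit: π_K = (343 - 3Q)q_K - (96q_K). Setting ∂π_K/∂q_K = 0: 247 - 6q_K - 3(q_S + q_X) = 0.
Xenon's profit: π_X = (343 - 3Q)q_X - (65q_X). Setting ∂π_X/∂q_X = 0: 278 - 6q_X - 3(q_S + q_K) = 0.
Summing all 3 equations gives 707 − 12Q = 0, hence Q = 707/12.
Back-substituting: q_S = (182 − 707/4)/3 = 7/4, q_K = (247 − 707/4)/3 = 281/12, q_X = (278 − 707/4)/3 = 135/4.
Total output Q = 707/12, so price P = 343 - 3·(707/12) = 665/4.

166.25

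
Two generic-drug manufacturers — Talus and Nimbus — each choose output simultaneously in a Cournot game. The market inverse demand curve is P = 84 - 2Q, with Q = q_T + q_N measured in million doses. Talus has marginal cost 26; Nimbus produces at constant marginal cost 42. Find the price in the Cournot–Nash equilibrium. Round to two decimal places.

50.67

Talus's profit: π_T = (84 - 2Q)q_T - (26q_T). Setting ∂π_T/∂q_T = 0: 58 - 4q_T - 2(q_N) = 0.
Nimbus's first-order condition: 42 - 4q_N - 2(q_T) = 0.
Best responses: q_T = (58 - 2q_N)/4, q_N = (42 - 2q_T)/4.
Solving the pair: q_T = 37/3, q_N = 13/3.
Total output Q = 50/3, so price P = 84 - 2·(50/3) = 152/3.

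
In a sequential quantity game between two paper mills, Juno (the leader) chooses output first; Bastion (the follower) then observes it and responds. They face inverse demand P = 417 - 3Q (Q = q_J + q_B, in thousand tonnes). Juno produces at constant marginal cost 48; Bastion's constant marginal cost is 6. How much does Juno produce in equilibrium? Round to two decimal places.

54.50

Solve by backward induction. Given q_J, the follower Bastion maximises π_B = (417 - 3q_J - 3q_B)q_B - 6q_B.
Follower FOC: 411 - 3q_J - 6q_B = 0, so q_B(q_J) = (411 - 3q_J)/6.
The leader anticipates this reaction. Substituting into P = 417 - 3Q gives P = 423/2 - (3/2)q_J, so π_J = (423/2 - (3/2)q_J)q_J - 48q_J.
The leader's first-order condition 327/2 - 3q_J = 0 yields q_J = 109/2.
Then q_B = (411 - 3·(109/2))/6 = 165/4.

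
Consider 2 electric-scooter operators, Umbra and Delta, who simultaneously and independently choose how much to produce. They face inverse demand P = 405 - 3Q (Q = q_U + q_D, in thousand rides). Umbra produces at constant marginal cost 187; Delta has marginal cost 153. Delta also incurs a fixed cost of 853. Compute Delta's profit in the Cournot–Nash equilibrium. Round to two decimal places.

2176.48

Umbra's profit: π_U = (405 - 3Q)q_U - (187q_U). Setting ∂π_U/∂q_U = 0: 218 - 6q_U - 3(q_D) = 0.
Delta's profit: π_D = (405 - 3Q)q_D - (153q_D). Setting ∂π_D/∂q_D = 0: 252 - 6q_D - 3(q_U) = 0.
Rearranging gives the reaction functions q_U = (218 - 3q_D)/6 and q_D = (252 - 3q_U)/6.
Solving the pair: q_U = 184/9, q_D = 286/9.
Price P = 405 - 3·(470/9) = 745/3.
Delta's profit: (745/3 - 153)·(286/9) - 853 = 2176.4815.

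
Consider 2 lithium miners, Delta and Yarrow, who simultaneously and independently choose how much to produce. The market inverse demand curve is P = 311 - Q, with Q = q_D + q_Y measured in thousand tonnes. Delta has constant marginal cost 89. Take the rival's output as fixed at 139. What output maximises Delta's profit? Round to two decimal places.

With the rival's output fixed at 139, Delta's profit is π_D = (311 - 139 - q_D)q_D - (89q_D) = (172 - q_D)q_D - (89q_D).
∂π_D/∂q_D = 83 - 2q_D = 0, so q_D = 83/2.

41.50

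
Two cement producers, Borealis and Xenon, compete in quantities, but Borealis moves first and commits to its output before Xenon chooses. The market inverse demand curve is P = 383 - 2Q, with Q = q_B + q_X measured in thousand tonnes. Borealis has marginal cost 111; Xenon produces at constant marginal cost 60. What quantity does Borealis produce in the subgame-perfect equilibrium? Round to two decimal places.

55.25

Solve by backward induction. Given q_B, the follower Xenon maximises π_X = (383 - 2q_B - 2q_X)q_X - 60q_X.
Follower FOC: 323 - 2q_B - 4q_X = 0, so q_X(q_B) = (323 - 2q_B)/4.
Borealis substitutes q_X(q_B) into its own profit: π_B = q_B(383 - 2q_B - (323 - 2q_B)/2) - 111q_B = (443/2 - q_B)q_B - 111q_B.
Leader FOC: 221/2 - 2q_B = 0, so q_B = 221/4.
Then q_X = (323 - 2·(221/4))/4 = 425/8.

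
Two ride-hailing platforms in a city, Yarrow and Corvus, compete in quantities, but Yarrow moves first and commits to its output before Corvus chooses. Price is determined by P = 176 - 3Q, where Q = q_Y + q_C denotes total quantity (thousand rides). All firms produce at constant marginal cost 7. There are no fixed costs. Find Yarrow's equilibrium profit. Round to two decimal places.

1190.04

Solve by backward induction. Given q_Y, the follower Corvus maximises π_C = (176 - 3q_Y - 3q_C)q_C - 7q_C.
Setting the follower's marginal profit to zero, 169 - 3q_Y - 6q_C = 0, i.e. q_C = (169 - 3q_Y)/6.
Yarrow substitutes q_C(q_Y) into its own profit: π_Y = q_Y(176 - 3q_Y - (169 - 3q_Y)/2) - 7q_Y = (183/2 - (3/2)q_Y)q_Y - 7q_Y.
Maximising: ∂π_Y/∂q_Y = 169/2 - 3q_Y = 0, giving q_Y = 169/6.
Then q_C = (169 - 3·(169/6))/6 = 169/12.
Price P = 176 - 3·(169/4) = 197/4.
Yarrow's profit: (197/4 - 7)·(169/6) = 1190.0417.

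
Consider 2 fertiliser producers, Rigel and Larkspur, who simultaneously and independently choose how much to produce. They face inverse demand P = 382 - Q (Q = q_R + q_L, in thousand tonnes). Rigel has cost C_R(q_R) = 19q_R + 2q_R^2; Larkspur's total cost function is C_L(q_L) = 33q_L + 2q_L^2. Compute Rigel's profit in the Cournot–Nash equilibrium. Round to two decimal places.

8192.43

Rigel's profit: π_R = (382 - Q)q_R - (19q_R + 2q_R²). Setting ∂π_R/∂q_R = 0: 363 - 6q_R - (q_L) = 0.
Larkspur's profit: π_L = (382 - Q)q_L - (33q_L + 2q_L²). Setting ∂π_L/∂q_L = 0: 349 - 6q_L - (q_R) = 0.
Best responses: q_R = (363 - q_L)/6, q_L = (349 - q_R)/6.
Substituting one into the other gives q_R = 1829/35 and q_L = 1731/35.
Price P = 382 - 712/7 = 1962/7.
Rigel's profit: (1962/7)·(1829/35) - 19·(1829/35) - 2(1829/35)² = 8192.4269.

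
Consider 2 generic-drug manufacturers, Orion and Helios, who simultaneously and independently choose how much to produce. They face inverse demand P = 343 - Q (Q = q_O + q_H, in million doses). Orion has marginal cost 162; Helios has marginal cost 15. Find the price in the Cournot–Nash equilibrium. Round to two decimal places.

173.33

Orion's profit: π_O = (343 - Q)q_O - (162q_O). Setting ∂π_O/∂q_O = 0: 181 - 2q_O - (q_H) = 0.
Helios's profit: π_H = (343 - Q)q_H - (15q_H). Setting ∂π_H/∂q_H = 0: 328 - 2q_H - (q_O) = 0.
Rearranging gives the reaction functions q_O = (181 - q_H)/2 and q_H = (328 - q_O)/2.
Solving the pair: q_O = 34/3, q_H = 475/3.
Total output Q = 509/3, so price P = 343 - 509/3 = 520/3.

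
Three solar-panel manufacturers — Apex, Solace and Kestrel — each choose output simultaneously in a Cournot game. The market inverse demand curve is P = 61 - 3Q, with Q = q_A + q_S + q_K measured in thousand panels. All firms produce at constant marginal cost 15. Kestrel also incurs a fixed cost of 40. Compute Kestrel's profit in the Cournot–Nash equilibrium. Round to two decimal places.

4.08

A representative firm's profit is π_i = q_i(61 - 3Q) - 15q_i.
Setting ∂π_i/∂q_i = 0 with rivals' quantities fixed: 46 - 6q_i - 3·Σ_{j≠i} q_j = 0.
With identical firms every q_j equals q_i, so Σ_{j≠i} q_j = 2q_i and 46 = 12q_i, giving q_i = 23/6.
Price P = 61 - 3·(23/2) = 53/2.
Kestrel's profit: (53/2 - 15)·(23/6) - 40 = 49/12.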